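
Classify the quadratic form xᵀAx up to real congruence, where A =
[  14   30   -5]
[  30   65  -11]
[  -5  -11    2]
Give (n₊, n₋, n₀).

step 0: pivot 14 → sign +
step 1: pivot 5/7 → sign +
step 2: pivot 1/10 → sign +
signature = (3, 0, 0)

Answer: (3, 0, 0)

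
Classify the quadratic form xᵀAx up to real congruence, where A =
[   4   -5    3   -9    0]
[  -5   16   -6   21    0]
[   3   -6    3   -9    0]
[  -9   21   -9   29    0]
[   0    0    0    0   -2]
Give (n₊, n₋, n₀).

step 0: pivot 4 → sign +
step 1: pivot 39/4 → sign +
step 2: pivot 3/13 → sign +
step 3: pivot -1 → sign −
step 4: pivot -2 → sign −
signature = (3, 2, 0)

Answer: (3, 2, 0)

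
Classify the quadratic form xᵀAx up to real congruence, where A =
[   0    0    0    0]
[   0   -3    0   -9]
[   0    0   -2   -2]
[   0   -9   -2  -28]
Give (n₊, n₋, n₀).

Answer: (1, 2, 1)

Derivation:
step 0: pivot -3 → sign −
step 1: pivot -2 → sign −
step 2: pivot 1 → sign +
step 3: row/col 3 already zero → sign 0
signature = (1, 2, 1)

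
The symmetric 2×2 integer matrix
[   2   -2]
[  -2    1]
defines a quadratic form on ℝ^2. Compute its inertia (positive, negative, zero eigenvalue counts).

step 0: pivot 2 → sign +
step 1: pivot -1 → sign −
signature = (1, 1, 0)

Answer: (1, 1, 0)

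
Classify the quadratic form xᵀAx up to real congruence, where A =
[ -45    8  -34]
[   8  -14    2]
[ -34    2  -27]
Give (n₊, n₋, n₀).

step 0: pivot -45 → sign −
step 1: pivot -566/45 → sign −
step 2: pivot -3/283 → sign −
signature = (0, 3, 0)

Answer: (0, 3, 0)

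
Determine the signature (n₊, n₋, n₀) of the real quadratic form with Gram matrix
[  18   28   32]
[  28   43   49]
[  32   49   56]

step 0: pivot 18 → sign +
step 1: pivot -5/9 → sign −
step 2: pivot 1/5 → sign +
signature = (2, 1, 0)

Answer: (2, 1, 0)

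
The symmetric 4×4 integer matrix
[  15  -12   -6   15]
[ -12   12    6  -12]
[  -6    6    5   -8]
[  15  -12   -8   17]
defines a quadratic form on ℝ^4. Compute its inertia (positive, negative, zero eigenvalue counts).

Answer: (3, 0, 1)

Derivation:
step 0: pivot 15 → sign +
step 1: pivot 12/5 → sign +
step 2: pivot 2 → sign +
step 3: row/col 3 already zero → sign 0
signature = (3, 0, 1)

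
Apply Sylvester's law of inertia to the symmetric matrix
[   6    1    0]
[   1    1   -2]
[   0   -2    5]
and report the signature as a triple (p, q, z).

step 0: pivot 6 → sign +
step 1: pivot 5/6 → sign +
step 2: pivot 1/5 → sign +
signature = (3, 0, 0)

Answer: (3, 0, 0)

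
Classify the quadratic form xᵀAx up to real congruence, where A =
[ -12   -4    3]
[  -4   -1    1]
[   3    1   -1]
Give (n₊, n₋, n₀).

step 0: pivot -12 → sign −
step 1: pivot 1/3 → sign +
step 2: pivot -1/4 → sign −
signature = (1, 2, 0)

Answer: (1, 2, 0)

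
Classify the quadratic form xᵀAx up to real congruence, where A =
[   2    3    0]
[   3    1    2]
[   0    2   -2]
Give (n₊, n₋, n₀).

step 0: pivot 2 → sign +
step 1: pivot -7/2 → sign −
step 2: pivot -6/7 → sign −
signature = (1, 2, 0)

Answer: (1, 2, 0)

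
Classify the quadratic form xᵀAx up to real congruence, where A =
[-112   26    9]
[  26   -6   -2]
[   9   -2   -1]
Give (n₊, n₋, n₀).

Answer: (1, 2, 0)

Derivation:
step 0: pivot -112 → sign −
step 1: pivot 1/28 → sign +
step 2: pivot -1/2 → sign −
signature = (1, 2, 0)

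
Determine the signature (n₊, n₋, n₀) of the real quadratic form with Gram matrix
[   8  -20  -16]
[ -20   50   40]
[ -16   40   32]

Answer: (1, 0, 2)

Derivation:
step 0: pivot 8 → sign +
step 1: row/col 1 already zero → sign 0
step 2: row/col 2 already zero → sign 0
signature = (1, 0, 2)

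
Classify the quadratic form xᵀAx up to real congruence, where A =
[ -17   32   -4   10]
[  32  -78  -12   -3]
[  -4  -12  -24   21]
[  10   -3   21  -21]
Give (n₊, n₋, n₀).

step 0: pivot -17 → sign −
step 1: pivot -302/17 → sign −
step 2: pivot -240/151 → sign −
step 3: pivot -3/80 → sign −
signature = (0, 4, 0)

Answer: (0, 4, 0)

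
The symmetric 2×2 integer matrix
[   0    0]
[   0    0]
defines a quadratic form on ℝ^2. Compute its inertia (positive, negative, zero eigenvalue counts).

step 0: row/col 0 already zero → sign 0
step 1: row/col 1 already zero → sign 0
signature = (0, 0, 2)

Answer: (0, 0, 2)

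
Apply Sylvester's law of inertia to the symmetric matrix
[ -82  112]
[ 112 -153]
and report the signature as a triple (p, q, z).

step 0: pivot -82 → sign −
step 1: pivot -1/41 → sign −
signature = (0, 2, 0)

Answer: (0, 2, 0)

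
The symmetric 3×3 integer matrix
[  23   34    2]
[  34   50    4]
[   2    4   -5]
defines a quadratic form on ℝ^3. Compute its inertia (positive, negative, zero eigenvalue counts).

Answer: (1, 2, 0)

Derivation:
step 0: pivot 23 → sign +
step 1: pivot -6/23 → sign −
step 2: pivot -1 → sign −
signature = (1, 2, 0)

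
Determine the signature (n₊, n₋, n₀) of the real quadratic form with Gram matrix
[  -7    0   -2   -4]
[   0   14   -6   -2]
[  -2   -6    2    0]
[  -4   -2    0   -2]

step 0: pivot -7 → sign −
step 1: pivot 14 → sign +
step 2: pivot 4/7 → sign +
step 3: pivot -1/7 → sign −
signature = (2, 2, 0)

Answer: (2, 2, 0)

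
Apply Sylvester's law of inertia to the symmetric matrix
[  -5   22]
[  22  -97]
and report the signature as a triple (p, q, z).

step 0: pivot -5 → sign −
step 1: pivot -1/5 → sign −
signature = (0, 2, 0)

Answer: (0, 2, 0)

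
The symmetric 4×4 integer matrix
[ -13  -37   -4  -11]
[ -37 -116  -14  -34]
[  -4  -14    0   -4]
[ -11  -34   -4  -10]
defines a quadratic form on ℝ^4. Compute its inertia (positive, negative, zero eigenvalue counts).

step 0: pivot -13 → sign −
step 1: pivot -139/13 → sign −
step 2: pivot 260/139 → sign +
step 3: pivot -1/65 → sign −
signature = (1, 3, 0)

Answer: (1, 3, 0)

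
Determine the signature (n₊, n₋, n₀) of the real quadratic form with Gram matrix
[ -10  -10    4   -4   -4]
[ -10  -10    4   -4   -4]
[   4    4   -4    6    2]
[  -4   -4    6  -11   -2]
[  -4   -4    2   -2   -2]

Answer: (0, 4, 1)

Derivation:
step 0: pivot -10 → sign −
step 1: pivot -12/5 → sign −
step 2: pivot -4/3 → sign −
step 3: pivot -1/4 → sign −
step 4: row/col 4 already zero → sign 0
signature = (0, 4, 1)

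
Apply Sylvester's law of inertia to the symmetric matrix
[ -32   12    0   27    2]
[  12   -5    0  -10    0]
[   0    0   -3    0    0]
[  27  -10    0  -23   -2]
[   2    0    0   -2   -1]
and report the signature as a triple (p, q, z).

Answer: (1, 4, 0)

Derivation:
step 0: pivot -32 → sign −
step 1: pivot -1/2 → sign −
step 2: pivot -3 → sign −
step 3: pivot -3/16 → sign −
step 4: pivot 1/3 → sign +
signature = (1, 4, 0)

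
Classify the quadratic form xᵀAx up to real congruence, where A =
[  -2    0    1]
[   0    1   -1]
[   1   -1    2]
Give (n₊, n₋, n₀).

step 0: pivot -2 → sign −
step 1: pivot 1 → sign +
step 2: pivot 3/2 → sign +
signature = (2, 1, 0)

Answer: (2, 1, 0)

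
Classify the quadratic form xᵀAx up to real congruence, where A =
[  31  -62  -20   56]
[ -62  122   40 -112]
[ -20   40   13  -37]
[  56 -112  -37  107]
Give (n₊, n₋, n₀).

Answer: (2, 2, 0)

Derivation:
step 0: pivot 31 → sign +
step 1: pivot -2 → sign −
step 2: pivot 3/31 → sign +
step 3: pivot -2 → sign −
signature = (2, 2, 0)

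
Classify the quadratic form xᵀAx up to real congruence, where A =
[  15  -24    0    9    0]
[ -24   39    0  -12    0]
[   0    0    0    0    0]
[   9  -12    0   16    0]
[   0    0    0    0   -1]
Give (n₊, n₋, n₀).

step 0: pivot 15 → sign +
step 1: pivot 3/5 → sign +
step 2: pivot 1 → sign +
step 3: pivot -1 → sign −
step 4: row/col 4 already zero → sign 0
signature = (3, 1, 1)

Answer: (3, 1, 1)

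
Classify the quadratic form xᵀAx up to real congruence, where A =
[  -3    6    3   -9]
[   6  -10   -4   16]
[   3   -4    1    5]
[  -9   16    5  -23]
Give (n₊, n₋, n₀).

Answer: (2, 1, 1)

Derivation:
step 0: pivot -3 → sign −
step 1: pivot 2 → sign +
step 2: pivot 2 → sign +
step 3: row/col 3 already zero → sign 0
signature = (2, 1, 1)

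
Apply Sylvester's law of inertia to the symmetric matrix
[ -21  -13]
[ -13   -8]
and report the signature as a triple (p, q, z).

Answer: (1, 1, 0)

Derivation:
step 0: pivot -21 → sign −
step 1: pivot 1/21 → sign +
signature = (1, 1, 0)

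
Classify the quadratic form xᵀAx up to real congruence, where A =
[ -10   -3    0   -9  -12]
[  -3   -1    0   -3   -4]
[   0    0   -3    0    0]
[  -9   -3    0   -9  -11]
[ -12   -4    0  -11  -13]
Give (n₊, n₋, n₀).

step 0: pivot -10 → sign −
step 1: pivot -1/10 → sign −
step 2: pivot -3 → sign −
step 3: pivot 3 → sign +
step 4: pivot -1/3 → sign −
signature = (1, 4, 0)

Answer: (1, 4, 0)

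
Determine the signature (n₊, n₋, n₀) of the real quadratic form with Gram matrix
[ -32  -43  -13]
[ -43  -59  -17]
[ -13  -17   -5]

Answer: (1, 2, 0)

Derivation:
step 0: pivot -32 → sign −
step 1: pivot -39/32 → sign −
step 2: pivot 6/13 → sign +
signature = (1, 2, 0)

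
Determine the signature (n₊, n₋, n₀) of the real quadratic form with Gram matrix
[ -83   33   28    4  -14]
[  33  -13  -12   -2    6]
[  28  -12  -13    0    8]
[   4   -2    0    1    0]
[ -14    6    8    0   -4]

step 0: pivot -83 → sign −
step 1: pivot 10/83 → sign +
step 2: pivot -49/5 → sign −
step 3: pivot 3/49 → sign +
step 4: row/col 4 already zero → sign 0
signature = (2, 2, 1)

Answer: (2, 2, 1)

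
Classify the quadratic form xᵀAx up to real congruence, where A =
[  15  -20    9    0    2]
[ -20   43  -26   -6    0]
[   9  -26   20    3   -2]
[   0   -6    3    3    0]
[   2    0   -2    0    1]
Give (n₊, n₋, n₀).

Answer: (4, 1, 0)

Derivation:
step 0: pivot 15 → sign +
step 1: pivot 49/3 → sign +
step 2: pivot 13/5 → sign +
step 3: pivot -618/637 → sign −
step 4: pivot 3/103 → sign +
signature = (4, 1, 0)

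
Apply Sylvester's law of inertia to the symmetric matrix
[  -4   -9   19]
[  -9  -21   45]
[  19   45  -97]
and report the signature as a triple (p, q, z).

step 0: pivot -4 → sign −
step 1: pivot -3/4 → sign −
step 2: row/col 2 already zero → sign 0
signature = (0, 2, 1)

Answer: (0, 2, 1)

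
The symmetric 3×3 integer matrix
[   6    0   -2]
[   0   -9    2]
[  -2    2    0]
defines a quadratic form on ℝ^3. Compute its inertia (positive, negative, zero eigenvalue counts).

Answer: (1, 2, 0)

Derivation:
step 0: pivot 6 → sign +
step 1: pivot -9 → sign −
step 2: pivot -2/9 → sign −
signature = (1, 2, 0)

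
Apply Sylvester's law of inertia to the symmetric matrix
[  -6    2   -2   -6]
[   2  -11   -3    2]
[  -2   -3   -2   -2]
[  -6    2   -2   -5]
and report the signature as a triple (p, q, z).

step 0: pivot -6 → sign −
step 1: pivot -31/3 → sign −
step 2: pivot -1/31 → sign −
step 3: pivot 1 → sign +
signature = (1, 3, 0)

Answer: (1, 3, 0)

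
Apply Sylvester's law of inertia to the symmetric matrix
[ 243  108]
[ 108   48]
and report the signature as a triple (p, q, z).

Answer: (1, 0, 1)

Derivation:
step 0: pivot 243 → sign +
step 1: row/col 1 already zero → sign 0
signature = (1, 0, 1)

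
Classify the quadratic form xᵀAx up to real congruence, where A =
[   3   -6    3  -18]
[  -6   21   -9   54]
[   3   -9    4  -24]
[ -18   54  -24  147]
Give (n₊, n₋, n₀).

step 0: pivot 3 → sign +
step 1: pivot 9 → sign +
step 2: pivot 3 → sign +
step 3: row/col 3 already zero → sign 0
signature = (3, 0, 1)

Answer: (3, 0, 1)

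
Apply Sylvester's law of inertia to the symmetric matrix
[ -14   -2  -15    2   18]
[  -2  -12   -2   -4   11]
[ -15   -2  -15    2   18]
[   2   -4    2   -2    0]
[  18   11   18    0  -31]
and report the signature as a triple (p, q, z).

Answer: (1, 4, 0)

Derivation:
step 0: pivot -14 → sign −
step 1: pivot -82/7 → sign −
step 2: pivot 44/41 → sign +
step 3: pivot -2/11 → sign −
step 4: pivot -3/16 → sign −
signature = (1, 4, 0)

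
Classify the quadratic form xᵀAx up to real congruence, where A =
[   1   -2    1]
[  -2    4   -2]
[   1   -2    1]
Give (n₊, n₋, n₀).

Answer: (1, 0, 2)

Derivation:
step 0: pivot 1 → sign +
step 1: row/col 1 already zero → sign 0
step 2: row/col 2 already zero → sign 0
signature = (1, 0, 2)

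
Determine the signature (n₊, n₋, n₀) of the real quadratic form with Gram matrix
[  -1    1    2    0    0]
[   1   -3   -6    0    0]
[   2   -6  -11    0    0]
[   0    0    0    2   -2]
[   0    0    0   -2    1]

step 0: pivot -1 → sign −
step 1: pivot -2 → sign −
step 2: pivot 1 → sign +
step 3: pivot 2 → sign +
step 4: pivot -1 → sign −
signature = (2, 3, 0)

Answer: (2, 3, 0)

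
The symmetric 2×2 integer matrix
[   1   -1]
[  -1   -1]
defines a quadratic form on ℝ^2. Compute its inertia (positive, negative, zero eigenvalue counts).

step 0: pivot 1 → sign +
step 1: pivot -2 → sign −
signature = (1, 1, 0)

Answer: (1, 1, 0)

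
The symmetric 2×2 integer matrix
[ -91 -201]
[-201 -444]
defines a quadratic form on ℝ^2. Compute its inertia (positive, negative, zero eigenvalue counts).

Answer: (0, 2, 0)

Derivation:
step 0: pivot -91 → sign −
step 1: pivot -3/91 → sign −
signature = (0, 2, 0)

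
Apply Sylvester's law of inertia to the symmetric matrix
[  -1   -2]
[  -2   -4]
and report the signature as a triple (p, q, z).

step 0: pivot -1 → sign −
step 1: row/col 1 already zero → sign 0
signature = (0, 1, 1)

Answer: (0, 1, 1)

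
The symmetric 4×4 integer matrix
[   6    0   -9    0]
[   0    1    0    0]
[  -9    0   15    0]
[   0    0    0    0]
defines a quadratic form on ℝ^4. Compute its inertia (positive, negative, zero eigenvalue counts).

step 0: pivot 6 → sign +
step 1: pivot 1 → sign +
step 2: pivot 3/2 → sign +
step 3: row/col 3 already zero → sign 0
signature = (3, 0, 1)

Answer: (3, 0, 1)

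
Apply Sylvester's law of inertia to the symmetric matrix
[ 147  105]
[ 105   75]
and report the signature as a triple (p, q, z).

Answer: (1, 0, 1)

Derivation:
step 0: pivot 147 → sign +
step 1: row/col 1 already zero → sign 0
signature = (1, 0, 1)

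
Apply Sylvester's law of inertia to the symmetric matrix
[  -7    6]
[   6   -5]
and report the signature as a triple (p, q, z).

Answer: (1, 1, 0)

Derivation:
step 0: pivot -7 → sign −
step 1: pivot 1/7 → sign +
signature = (1, 1, 0)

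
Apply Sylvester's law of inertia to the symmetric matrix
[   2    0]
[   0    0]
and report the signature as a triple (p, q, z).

Answer: (1, 0, 1)

Derivation:
step 0: pivot 2 → sign +
step 1: row/col 1 already zero → sign 0
signature = (1, 0, 1)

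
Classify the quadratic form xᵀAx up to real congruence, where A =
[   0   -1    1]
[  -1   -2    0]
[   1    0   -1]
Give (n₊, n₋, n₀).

step 0: pivot -2 → sign −
step 1: pivot 1/2 → sign +
step 2: pivot -3 → sign −
signature = (1, 2, 0)

Answer: (1, 2, 0)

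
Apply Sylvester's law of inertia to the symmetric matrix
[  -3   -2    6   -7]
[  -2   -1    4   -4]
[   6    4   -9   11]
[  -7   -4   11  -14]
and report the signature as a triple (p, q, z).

step 0: pivot -3 → sign −
step 1: pivot 1/3 → sign +
step 2: pivot 3 → sign +
step 3: pivot -2 → sign −
signature = (2, 2, 0)

Answer: (2, 2, 0)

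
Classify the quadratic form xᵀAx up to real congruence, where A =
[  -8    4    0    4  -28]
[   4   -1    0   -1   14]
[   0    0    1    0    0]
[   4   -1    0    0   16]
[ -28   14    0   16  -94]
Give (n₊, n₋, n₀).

Answer: (3, 1, 1)

Derivation:
step 0: pivot -8 → sign −
step 1: pivot 1 → sign +
step 2: pivot 1 → sign +
step 3: pivot 1 → sign +
step 4: row/col 4 already zero → sign 0
signature = (3, 1, 1)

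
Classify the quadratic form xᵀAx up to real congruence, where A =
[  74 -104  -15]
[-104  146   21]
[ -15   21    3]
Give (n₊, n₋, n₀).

Answer: (1, 1, 1)

Derivation:
step 0: pivot 74 → sign +
step 1: pivot -6/37 → sign −
step 2: row/col 2 already zero → sign 0
signature = (1, 1, 1)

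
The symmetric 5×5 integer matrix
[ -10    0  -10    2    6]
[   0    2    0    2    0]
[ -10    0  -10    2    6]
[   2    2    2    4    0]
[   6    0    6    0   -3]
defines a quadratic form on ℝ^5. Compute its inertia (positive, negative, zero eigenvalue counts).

step 0: pivot -10 → sign −
step 1: pivot 2 → sign +
step 2: pivot 12/5 → sign +
step 3: row/col 3 already zero → sign 0
step 4: row/col 4 already zero → sign 0
signature = (2, 1, 2)

Answer: (2, 1, 2)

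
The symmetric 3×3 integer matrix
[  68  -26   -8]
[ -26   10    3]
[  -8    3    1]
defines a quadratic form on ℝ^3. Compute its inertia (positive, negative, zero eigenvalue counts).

Answer: (2, 0, 1)

Derivation:
step 0: pivot 68 → sign +
step 1: pivot 1/17 → sign +
step 2: row/col 2 already zero → sign 0
signature = (2, 0, 1)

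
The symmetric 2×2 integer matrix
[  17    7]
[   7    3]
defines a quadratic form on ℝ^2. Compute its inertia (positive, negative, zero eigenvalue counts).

Answer: (2, 0, 0)

Derivation:
step 0: pivot 17 → sign +
step 1: pivot 2/17 → sign +
signature = (2, 0, 0)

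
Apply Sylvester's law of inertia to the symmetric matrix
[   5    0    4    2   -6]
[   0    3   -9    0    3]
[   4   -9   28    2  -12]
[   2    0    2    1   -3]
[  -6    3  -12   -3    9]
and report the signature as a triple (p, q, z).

Answer: (3, 1, 1)

Derivation:
step 0: pivot 5 → sign +
step 1: pivot 3 → sign +
step 2: pivot -11/5 → sign −
step 3: pivot 3/11 → sign +
step 4: row/col 4 already zero → sign 0
signature = (3, 1, 1)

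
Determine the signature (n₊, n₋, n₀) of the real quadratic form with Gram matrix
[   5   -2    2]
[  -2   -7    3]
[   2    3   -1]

step 0: pivot 5 → sign +
step 1: pivot -39/5 → sign −
step 2: pivot 2/39 → sign +
signature = (2, 1, 0)

Answer: (2, 1, 0)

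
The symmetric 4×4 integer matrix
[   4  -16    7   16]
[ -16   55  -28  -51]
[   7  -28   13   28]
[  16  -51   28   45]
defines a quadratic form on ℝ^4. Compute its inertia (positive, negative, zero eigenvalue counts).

Answer: (2, 2, 0)

Derivation:
step 0: pivot 4 → sign +
step 1: pivot -9 → sign −
step 2: pivot 3/4 → sign +
step 3: pivot -2/9 → sign −
signature = (2, 2, 0)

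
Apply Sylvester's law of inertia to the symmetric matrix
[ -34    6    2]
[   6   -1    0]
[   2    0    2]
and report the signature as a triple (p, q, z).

step 0: pivot -34 → sign −
step 1: pivot 1/17 → sign +
step 2: row/col 2 already zero → sign 0
signature = (1, 1, 1)

Answer: (1, 1, 1)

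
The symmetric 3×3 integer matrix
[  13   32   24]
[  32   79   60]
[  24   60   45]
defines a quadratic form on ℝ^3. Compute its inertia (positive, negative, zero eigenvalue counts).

step 0: pivot 13 → sign +
step 1: pivot 3/13 → sign +
step 2: pivot -3 → sign −
signature = (2, 1, 0)

Answer: (2, 1, 0)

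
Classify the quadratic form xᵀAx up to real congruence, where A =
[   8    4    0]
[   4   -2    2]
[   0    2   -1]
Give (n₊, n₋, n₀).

Answer: (1, 1, 1)

Derivation:
step 0: pivot 8 → sign +
step 1: pivot -4 → sign −
step 2: row/col 2 already zero → sign 0
signature = (1, 1, 1)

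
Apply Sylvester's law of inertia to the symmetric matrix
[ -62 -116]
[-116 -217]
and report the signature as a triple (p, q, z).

step 0: pivot -62 → sign −
step 1: pivot 1/31 → sign +
signature = (1, 1, 0)

Answer: (1, 1, 0)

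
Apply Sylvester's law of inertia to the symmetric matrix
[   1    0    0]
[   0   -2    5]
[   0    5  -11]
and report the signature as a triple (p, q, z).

step 0: pivot 1 → sign +
step 1: pivot -2 → sign −
step 2: pivot 3/2 → sign +
signature = (2, 1, 0)

Answer: (2, 1, 0)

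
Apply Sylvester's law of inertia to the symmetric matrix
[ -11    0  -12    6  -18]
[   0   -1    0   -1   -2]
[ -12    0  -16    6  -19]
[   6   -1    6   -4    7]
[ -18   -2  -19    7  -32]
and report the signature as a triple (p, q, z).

Answer: (1, 4, 0)

Derivation:
step 0: pivot -11 → sign −
step 1: pivot -1 → sign −
step 2: pivot -32/11 → sign −
step 3: pivot 3/8 → sign +
step 4: pivot -3/4 → sign −
signature = (1, 4, 0)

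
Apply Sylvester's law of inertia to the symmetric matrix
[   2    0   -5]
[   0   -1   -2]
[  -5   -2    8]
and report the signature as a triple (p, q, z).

Answer: (1, 2, 0)

Derivation:
step 0: pivot 2 → sign +
step 1: pivot -1 → sign −
step 2: pivot -1/2 → sign −
signature = (1, 2, 0)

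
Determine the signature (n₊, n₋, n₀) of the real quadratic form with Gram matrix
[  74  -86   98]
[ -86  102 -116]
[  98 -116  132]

step 0: pivot 74 → sign +
step 1: pivot 76/37 → sign +
step 2: pivot 1/19 → sign +
signature = (3, 0, 0)

Answer: (3, 0, 0)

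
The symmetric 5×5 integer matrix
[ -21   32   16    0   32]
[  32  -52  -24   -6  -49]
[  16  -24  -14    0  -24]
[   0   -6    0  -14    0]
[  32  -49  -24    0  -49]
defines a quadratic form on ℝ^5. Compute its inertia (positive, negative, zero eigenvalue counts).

Answer: (0, 5, 0)

Derivation:
step 0: pivot -21 → sign −
step 1: pivot -68/21 → sign −
step 2: pivot -30/17 → sign −
step 3: pivot -13/5 → sign −
step 4: pivot -3/26 → sign −
signature = (0, 5, 0)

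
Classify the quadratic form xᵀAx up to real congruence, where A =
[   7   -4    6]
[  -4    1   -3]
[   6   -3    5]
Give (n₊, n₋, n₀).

Answer: (1, 1, 1)

Derivation:
step 0: pivot 7 → sign +
step 1: pivot -9/7 → sign −
step 2: row/col 2 already zero → sign 0
signature = (1, 1, 1)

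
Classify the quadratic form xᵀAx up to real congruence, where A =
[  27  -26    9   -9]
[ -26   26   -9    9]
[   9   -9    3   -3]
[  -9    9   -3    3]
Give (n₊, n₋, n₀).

step 0: pivot 27 → sign +
step 1: pivot 26/27 → sign +
step 2: pivot -3/26 → sign −
step 3: row/col 3 already zero → sign 0
signature = (2, 1, 1)

Answer: (2, 1, 1)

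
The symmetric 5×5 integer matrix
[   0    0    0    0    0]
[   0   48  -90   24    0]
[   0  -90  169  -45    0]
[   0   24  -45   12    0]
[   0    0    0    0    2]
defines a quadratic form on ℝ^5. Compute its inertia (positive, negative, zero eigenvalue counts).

Answer: (3, 0, 2)

Derivation:
step 0: pivot 48 → sign +
step 1: pivot 1/4 → sign +
step 2: pivot 2 → sign +
step 3: row/col 3 already zero → sign 0
step 4: row/col 4 already zero → sign 0
signature = (3, 0, 2)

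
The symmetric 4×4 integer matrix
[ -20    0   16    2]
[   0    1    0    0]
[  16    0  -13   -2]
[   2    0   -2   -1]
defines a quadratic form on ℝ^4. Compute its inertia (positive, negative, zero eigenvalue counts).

step 0: pivot -20 → sign −
step 1: pivot 1 → sign +
step 2: pivot -1/5 → sign −
step 3: row/col 3 already zero → sign 0
signature = (1, 2, 1)

Answer: (1, 2, 1)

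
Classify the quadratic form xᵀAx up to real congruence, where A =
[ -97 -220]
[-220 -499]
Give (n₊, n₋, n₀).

Answer: (0, 2, 0)

Derivation:
step 0: pivot -97 → sign −
step 1: pivot -3/97 → sign −
signature = (0, 2, 0)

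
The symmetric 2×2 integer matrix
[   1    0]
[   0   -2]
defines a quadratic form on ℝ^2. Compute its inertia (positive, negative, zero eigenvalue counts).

step 0: pivot 1 → sign +
step 1: pivot -2 → sign −
signature = (1, 1, 0)

Answer: (1, 1, 0)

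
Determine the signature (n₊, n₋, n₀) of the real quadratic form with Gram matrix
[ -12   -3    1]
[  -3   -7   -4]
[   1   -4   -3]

step 0: pivot -12 → sign −
step 1: pivot -25/4 → sign −
step 2: pivot -2/75 → sign −
signature = (0, 3, 0)

Answer: (0, 3, 0)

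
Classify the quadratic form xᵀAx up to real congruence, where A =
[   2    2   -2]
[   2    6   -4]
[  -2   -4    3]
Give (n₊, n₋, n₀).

step 0: pivot 2 → sign +
step 1: pivot 4 → sign +
step 2: row/col 2 already zero → sign 0
signature = (2, 0, 1)

Answer: (2, 0, 1)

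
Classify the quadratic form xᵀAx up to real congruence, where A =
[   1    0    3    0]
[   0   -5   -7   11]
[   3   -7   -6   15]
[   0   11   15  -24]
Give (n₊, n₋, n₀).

step 0: pivot 1 → sign +
step 1: pivot -5 → sign −
step 2: pivot -26/5 → sign −
step 3: pivot 3/13 → sign +
signature = (2, 2, 0)

Answer: (2, 2, 0)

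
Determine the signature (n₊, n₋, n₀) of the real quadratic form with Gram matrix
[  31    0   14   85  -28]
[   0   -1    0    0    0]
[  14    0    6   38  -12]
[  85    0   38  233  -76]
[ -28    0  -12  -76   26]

step 0: pivot 31 → sign +
step 1: pivot -1 → sign −
step 2: pivot -10/31 → sign −
step 3: pivot 2/5 → sign +
step 4: pivot 2 → sign +
signature = (3, 2, 0)

Answer: (3, 2, 0)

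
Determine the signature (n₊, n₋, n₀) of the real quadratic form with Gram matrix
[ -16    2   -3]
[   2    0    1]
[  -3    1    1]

step 0: pivot -16 → sign −
step 1: pivot 1/4 → sign +
step 2: row/col 2 already zero → sign 0
signature = (1, 1, 1)

Answer: (1, 1, 1)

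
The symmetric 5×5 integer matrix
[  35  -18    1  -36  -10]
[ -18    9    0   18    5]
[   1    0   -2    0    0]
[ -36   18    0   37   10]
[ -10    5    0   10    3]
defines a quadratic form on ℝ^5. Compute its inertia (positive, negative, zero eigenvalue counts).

Answer: (3, 2, 0)

Derivation:
step 0: pivot 35 → sign +
step 1: pivot -9/35 → sign −
step 2: pivot -1 → sign −
step 3: pivot 1 → sign +
step 4: pivot 2/9 → sign +
signature = (3, 2, 0)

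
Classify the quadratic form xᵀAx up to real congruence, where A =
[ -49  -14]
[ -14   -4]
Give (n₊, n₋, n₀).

step 0: pivot -49 → sign −
step 1: row/col 1 already zero → sign 0
signature = (0, 1, 1)

Answer: (0, 1, 1)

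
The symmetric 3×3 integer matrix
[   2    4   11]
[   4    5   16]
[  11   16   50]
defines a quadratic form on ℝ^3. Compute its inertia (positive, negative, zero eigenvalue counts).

Answer: (2, 1, 0)

Derivation:
step 0: pivot 2 → sign +
step 1: pivot -3 → sign −
step 2: pivot 3/2 → sign +
signature = (2, 1, 0)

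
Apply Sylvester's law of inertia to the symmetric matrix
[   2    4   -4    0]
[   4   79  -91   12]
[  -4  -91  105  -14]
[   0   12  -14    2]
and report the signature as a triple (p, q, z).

step 0: pivot 2 → sign +
step 1: pivot 71 → sign +
step 2: pivot -2/71 → sign −
step 3: row/col 3 already zero → sign 0
signature = (2, 1, 1)

Answer: (2, 1, 1)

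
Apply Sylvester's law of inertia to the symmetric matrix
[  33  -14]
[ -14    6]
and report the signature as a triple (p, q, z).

Answer: (2, 0, 0)

Derivation:
step 0: pivot 33 → sign +
step 1: pivot 2/33 → sign +
signature = (2, 0, 0)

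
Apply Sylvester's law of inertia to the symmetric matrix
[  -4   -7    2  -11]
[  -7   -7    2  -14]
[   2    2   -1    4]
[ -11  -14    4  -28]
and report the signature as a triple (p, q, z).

Answer: (1, 3, 0)

Derivation:
step 0: pivot -4 → sign −
step 1: pivot 21/4 → sign +
step 2: pivot -3/7 → sign −
step 3: pivot -3 → sign −
signature = (1, 3, 0)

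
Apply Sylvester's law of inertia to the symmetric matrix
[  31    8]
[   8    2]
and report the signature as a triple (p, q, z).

Answer: (1, 1, 0)

Derivation:
step 0: pivot 31 → sign +
step 1: pivot -2/31 → sign −
signature = (1, 1, 0)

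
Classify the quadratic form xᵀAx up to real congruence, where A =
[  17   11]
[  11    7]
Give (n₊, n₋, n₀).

Answer: (1, 1, 0)

Derivation:
step 0: pivot 17 → sign +
step 1: pivot -2/17 → sign −
signature = (1, 1, 0)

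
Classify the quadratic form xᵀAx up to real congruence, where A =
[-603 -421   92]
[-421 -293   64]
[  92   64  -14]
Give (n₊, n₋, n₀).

Answer: (1, 2, 0)

Derivation:
step 0: pivot -603 → sign −
step 1: pivot 562/603 → sign +
step 2: pivot -6/281 → sign −
signature = (1, 2, 0)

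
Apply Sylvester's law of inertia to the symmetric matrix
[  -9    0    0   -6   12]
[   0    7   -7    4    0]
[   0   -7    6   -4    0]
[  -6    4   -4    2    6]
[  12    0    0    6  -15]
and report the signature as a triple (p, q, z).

step 0: pivot -9 → sign −
step 1: pivot 7 → sign +
step 2: pivot -1 → sign −
step 3: pivot 26/7 → sign +
step 4: pivot -1/13 → sign −
signature = (2, 3, 0)

Answer: (2, 3, 0)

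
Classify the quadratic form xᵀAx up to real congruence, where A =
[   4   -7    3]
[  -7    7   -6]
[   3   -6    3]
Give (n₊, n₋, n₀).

step 0: pivot 4 → sign +
step 1: pivot -21/4 → sign −
step 2: pivot 6/7 → sign +
signature = (2, 1, 0)

Answer: (2, 1, 0)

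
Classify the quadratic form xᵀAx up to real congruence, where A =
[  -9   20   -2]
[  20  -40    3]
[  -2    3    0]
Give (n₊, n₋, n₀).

Answer: (1, 2, 0)

Derivation:
step 0: pivot -9 → sign −
step 1: pivot 40/9 → sign +
step 2: pivot -1/40 → sign −
signature = (1, 2, 0)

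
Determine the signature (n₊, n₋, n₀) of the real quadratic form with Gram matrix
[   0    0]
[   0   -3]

step 0: pivot -3 → sign −
step 1: row/col 1 already zero → sign 0
signature = (0, 1, 1)

Answer: (0, 1, 1)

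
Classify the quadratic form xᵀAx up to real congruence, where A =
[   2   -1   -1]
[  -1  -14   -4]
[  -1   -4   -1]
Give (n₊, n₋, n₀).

step 0: pivot 2 → sign +
step 1: pivot -29/2 → sign −
step 2: pivot -3/29 → sign −
signature = (1, 2, 0)

Answer: (1, 2, 0)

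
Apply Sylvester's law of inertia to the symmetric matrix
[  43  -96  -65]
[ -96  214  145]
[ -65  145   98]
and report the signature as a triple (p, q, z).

Answer: (1, 2, 0)

Derivation:
step 0: pivot 43 → sign +
step 1: pivot -14/43 → sign −
step 2: pivot -3/14 → sign −
signature = (1, 2, 0)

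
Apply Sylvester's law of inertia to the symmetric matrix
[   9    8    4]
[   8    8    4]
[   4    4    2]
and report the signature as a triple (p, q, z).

step 0: pivot 9 → sign +
step 1: pivot 8/9 → sign +
step 2: row/col 2 already zero → sign 0
signature = (2, 0, 1)

Answer: (2, 0, 1)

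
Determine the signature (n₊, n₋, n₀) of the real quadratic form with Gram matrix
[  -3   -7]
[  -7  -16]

step 0: pivot -3 → sign −
step 1: pivot 1/3 → sign +
signature = (1, 1, 0)

Answer: (1, 1, 0)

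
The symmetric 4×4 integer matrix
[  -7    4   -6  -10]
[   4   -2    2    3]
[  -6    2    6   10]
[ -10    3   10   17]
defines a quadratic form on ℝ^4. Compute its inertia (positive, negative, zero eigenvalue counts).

Answer: (2, 2, 0)

Derivation:
step 0: pivot -7 → sign −
step 1: pivot 2/7 → sign +
step 2: pivot 4 → sign +
step 3: pivot -3/4 → sign −
signature = (2, 2, 0)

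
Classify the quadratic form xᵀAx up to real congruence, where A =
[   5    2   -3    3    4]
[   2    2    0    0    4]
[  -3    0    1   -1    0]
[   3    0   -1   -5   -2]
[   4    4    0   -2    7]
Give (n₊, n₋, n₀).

step 0: pivot 5 → sign +
step 1: pivot 6/5 → sign +
step 2: pivot -2 → sign −
step 3: pivot -6 → sign −
step 4: pivot -1/3 → sign −
signature = (2, 3, 0)

Answer: (2, 3, 0)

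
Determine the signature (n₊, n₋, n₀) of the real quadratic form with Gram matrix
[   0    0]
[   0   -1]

step 0: pivot -1 → sign −
step 1: row/col 1 already zero → sign 0
signature = (0, 1, 1)

Answer: (0, 1, 1)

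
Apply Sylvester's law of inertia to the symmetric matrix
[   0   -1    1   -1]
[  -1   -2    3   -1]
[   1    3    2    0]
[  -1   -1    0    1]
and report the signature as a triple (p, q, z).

Answer: (3, 1, 0)

Derivation:
step 0: pivot -2 → sign −
step 1: pivot 1/2 → sign +
step 2: pivot 6 → sign +
step 3: pivot 1/3 → sign +
signature = (3, 1, 0)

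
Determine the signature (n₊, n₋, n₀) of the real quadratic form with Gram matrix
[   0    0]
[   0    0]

step 0: row/col 0 already zero → sign 0
step 1: row/col 1 already zero → sign 0
signature = (0, 0, 2)

Answer: (0, 0, 2)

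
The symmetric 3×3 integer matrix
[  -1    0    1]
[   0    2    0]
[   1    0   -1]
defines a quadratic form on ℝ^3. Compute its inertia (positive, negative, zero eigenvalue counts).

Answer: (1, 1, 1)

Derivation:
step 0: pivot -1 → sign −
step 1: pivot 2 → sign +
step 2: row/col 2 already zero → sign 0
signature = (1, 1, 1)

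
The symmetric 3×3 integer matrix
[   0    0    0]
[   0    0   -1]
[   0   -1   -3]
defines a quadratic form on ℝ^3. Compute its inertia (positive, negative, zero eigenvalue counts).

step 0: pivot -3 → sign −
step 1: pivot 1/3 → sign +
step 2: row/col 2 already zero → sign 0
signature = (1, 1, 1)

Answer: (1, 1, 1)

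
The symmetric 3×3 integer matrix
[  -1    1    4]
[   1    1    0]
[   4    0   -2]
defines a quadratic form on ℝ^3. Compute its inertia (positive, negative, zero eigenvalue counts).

step 0: pivot -1 → sign −
step 1: pivot 2 → sign +
step 2: pivot 6 → sign +
signature = (2, 1, 0)

Answer: (2, 1, 0)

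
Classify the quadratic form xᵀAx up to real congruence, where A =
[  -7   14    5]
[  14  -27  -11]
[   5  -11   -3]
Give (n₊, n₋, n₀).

step 0: pivot -7 → sign −
step 1: pivot 1 → sign +
step 2: pivot -3/7 → sign −
signature = (1, 2, 0)

Answer: (1, 2, 0)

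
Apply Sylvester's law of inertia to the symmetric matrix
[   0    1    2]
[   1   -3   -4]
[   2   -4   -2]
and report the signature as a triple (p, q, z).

step 0: pivot -3 → sign −
step 1: pivot 1/3 → sign +
step 2: pivot 2 → sign +
signature = (2, 1, 0)

Answer: (2, 1, 0)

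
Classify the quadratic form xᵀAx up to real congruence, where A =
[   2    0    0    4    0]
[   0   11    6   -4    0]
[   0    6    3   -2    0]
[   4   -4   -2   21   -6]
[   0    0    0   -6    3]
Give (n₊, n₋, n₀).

step 0: pivot 2 → sign +
step 1: pivot 11 → sign +
step 2: pivot -3/11 → sign −
step 3: pivot 35/3 → sign +
step 4: pivot -3/35 → sign −
signature = (3, 2, 0)

Answer: (3, 2, 0)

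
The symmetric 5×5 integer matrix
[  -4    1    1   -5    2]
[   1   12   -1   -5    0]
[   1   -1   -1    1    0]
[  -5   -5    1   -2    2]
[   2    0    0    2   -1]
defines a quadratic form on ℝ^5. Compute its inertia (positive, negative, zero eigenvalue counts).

Answer: (3, 2, 0)

Derivation:
step 0: pivot -4 → sign −
step 1: pivot 49/4 → sign +
step 2: pivot -39/49 → sign −
step 3: pivot 61/39 → sign +
step 4: pivot 3/61 → sign +
signature = (3, 2, 0)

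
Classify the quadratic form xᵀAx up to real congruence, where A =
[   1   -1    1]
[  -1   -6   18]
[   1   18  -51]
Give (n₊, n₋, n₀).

Answer: (1, 2, 0)

Derivation:
step 0: pivot 1 → sign +
step 1: pivot -7 → sign −
step 2: pivot -3/7 → sign −
signature = (1, 2, 0)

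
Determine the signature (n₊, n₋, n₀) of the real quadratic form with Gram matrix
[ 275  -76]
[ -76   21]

step 0: pivot 275 → sign +
step 1: pivot -1/275 → sign −
signature = (1, 1, 0)

Answer: (1, 1, 0)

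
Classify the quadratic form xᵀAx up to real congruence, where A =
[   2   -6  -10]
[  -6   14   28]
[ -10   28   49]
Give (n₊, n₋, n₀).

Answer: (1, 1, 1)

Derivation:
step 0: pivot 2 → sign +
step 1: pivot -4 → sign −
step 2: row/col 2 already zero → sign 0
signature = (1, 1, 1)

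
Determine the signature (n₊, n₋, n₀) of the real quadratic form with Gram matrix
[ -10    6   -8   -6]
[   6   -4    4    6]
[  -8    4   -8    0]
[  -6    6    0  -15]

step 0: pivot -10 → sign −
step 1: pivot -2/5 → sign −
step 2: pivot 3 → sign +
step 3: row/col 3 already zero → sign 0
signature = (1, 2, 1)

Answer: (1, 2, 1)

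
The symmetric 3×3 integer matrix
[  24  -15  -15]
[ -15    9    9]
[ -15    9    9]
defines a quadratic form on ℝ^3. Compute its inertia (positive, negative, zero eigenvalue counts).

step 0: pivot 24 → sign +
step 1: pivot -3/8 → sign −
step 2: row/col 2 already zero → sign 0
signature = (1, 1, 1)

Answer: (1, 1, 1)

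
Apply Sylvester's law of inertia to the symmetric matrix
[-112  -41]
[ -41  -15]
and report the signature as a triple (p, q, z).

Answer: (1, 1, 0)

Derivation:
step 0: pivot -112 → sign −
step 1: pivot 1/112 → sign +
signature = (1, 1, 0)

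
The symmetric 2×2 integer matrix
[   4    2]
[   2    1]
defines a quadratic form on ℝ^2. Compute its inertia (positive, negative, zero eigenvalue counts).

step 0: pivot 4 → sign +
step 1: row/col 1 already zero → sign 0
signature = (1, 0, 1)

Answer: (1, 0, 1)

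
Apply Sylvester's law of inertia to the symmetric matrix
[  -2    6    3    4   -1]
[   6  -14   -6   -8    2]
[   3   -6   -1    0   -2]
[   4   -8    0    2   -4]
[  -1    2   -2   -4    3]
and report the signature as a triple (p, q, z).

step 0: pivot -2 → sign −
step 1: pivot 4 → sign +
step 2: pivot 5/4 → sign +
step 3: pivot -6/5 → sign −
step 4: pivot -2/3 → sign −
signature = (2, 3, 0)

Answer: (2, 3, 0)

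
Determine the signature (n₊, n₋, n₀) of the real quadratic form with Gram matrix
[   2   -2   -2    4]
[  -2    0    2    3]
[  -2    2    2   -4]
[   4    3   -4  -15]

step 0: pivot 2 → sign +
step 1: pivot -2 → sign −
step 2: pivot 3/2 → sign +
step 3: row/col 3 already zero → sign 0
signature = (2, 1, 1)

Answer: (2, 1, 1)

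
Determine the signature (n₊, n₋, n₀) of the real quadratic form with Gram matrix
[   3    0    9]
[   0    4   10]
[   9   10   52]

Answer: (2, 0, 1)

Derivation:
step 0: pivot 3 → sign +
step 1: pivot 4 → sign +
step 2: row/col 2 already zero → sign 0
signature = (2, 0, 1)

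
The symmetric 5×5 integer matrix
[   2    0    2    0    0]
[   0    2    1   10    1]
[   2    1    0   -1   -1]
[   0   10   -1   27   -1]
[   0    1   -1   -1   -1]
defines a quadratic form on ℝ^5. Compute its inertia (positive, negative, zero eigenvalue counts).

step 0: pivot 2 → sign +
step 1: pivot 2 → sign +
step 2: pivot -5/2 → sign −
step 3: pivot -43/5 → sign −
step 4: pivot 3/43 → sign +
signature = (3, 2, 0)

Answer: (3, 2, 0)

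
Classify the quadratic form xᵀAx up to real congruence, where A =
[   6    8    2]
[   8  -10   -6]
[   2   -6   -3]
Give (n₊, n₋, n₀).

step 0: pivot 6 → sign +
step 1: pivot -62/3 → sign −
step 2: pivot -1/31 → sign −
signature = (1, 2, 0)

Answer: (1, 2, 0)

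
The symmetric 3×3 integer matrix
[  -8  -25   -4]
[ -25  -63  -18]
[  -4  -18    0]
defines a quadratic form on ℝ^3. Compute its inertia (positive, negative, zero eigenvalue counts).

Answer: (1, 1, 1)

Derivation:
step 0: pivot -8 → sign −
step 1: pivot 121/8 → sign +
step 2: row/col 2 already zero → sign 0
signature = (1, 1, 1)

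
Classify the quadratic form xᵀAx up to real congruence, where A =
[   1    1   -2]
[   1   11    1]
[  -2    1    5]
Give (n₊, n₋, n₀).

step 0: pivot 1 → sign +
step 1: pivot 10 → sign +
step 2: pivot 1/10 → sign +
signature = (3, 0, 0)

Answer: (3, 0, 0)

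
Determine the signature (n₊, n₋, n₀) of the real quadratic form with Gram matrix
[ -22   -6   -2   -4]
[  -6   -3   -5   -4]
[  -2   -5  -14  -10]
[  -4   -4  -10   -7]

step 0: pivot -22 → sign −
step 1: pivot -15/11 → sign −
step 2: pivot 11/15 → sign +
step 3: pivot -1/11 → sign −
signature = (1, 3, 0)

Answer: (1, 3, 0)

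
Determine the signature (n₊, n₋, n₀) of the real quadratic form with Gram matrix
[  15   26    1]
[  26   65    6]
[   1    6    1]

Answer: (3, 0, 0)

Derivation:
step 0: pivot 15 → sign +
step 1: pivot 299/15 → sign +
step 2: pivot 6/299 → sign +
signature = (3, 0, 0)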